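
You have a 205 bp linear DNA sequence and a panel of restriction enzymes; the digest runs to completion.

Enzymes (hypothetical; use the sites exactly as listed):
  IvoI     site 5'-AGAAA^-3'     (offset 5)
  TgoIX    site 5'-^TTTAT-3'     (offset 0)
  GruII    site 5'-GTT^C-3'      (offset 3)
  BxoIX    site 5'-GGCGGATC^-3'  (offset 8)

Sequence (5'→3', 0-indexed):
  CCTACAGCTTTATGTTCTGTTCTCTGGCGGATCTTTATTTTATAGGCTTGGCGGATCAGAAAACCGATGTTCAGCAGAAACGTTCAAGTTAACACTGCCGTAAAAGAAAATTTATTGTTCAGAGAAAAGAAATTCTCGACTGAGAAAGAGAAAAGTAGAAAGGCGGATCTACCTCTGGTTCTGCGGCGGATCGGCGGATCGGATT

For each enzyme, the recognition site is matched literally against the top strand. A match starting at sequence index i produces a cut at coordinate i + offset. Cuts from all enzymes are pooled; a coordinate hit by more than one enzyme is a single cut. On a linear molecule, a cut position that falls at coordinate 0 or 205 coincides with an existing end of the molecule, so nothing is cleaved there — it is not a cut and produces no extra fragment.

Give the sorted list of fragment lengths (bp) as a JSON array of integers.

[1,4,5,5,5,5,5,6,8,8,8,8,8,8,9,9,9,11,12,12,15,19,25]

Scan for sites:
  IvoI (AGAAA, off=5): starts [57, 75, 104, 122, 127, 142, 148, 156] → cuts [62, 80, 109, 127, 132, 147, 153, 161]
  TgoIX (TTTAT, off=0): starts [8, 33, 38, 110] → cuts [8, 33, 38, 110]
  GruII (GTTC, off=3): starts [13, 18, 68, 81, 116, 177] → cuts [16, 21, 71, 84, 119, 180]
  BxoIX (GGCGGATC, off=8): starts [25, 49, 161, 184, 192] → cuts [33, 57, 169, 192, 200]

All cut coordinates (distinct, sorted): [8, 16, 21, 33, 38, 57, 62, 71, 80, 84, 109, 110, 119, 127, 132, 147, 153, 161, 169, 180, 192, 200]

Fragments:
  [0,8): 8 bp
  [8,16): 8 bp
  [16,21): 5 bp
  [21,33): 12 bp
  [33,38): 5 bp
  [38,57): 19 bp
  [57,62): 5 bp
  [62,71): 9 bp
  [71,80): 9 bp
  [80,84): 4 bp
  [84,109): 25 bp
  [109,110): 1 bp
  [110,119): 9 bp
  [119,127): 8 bp
  [127,132): 5 bp
  [132,147): 15 bp
  [147,153): 6 bp
  [153,161): 8 bp
  [161,169): 8 bp
  [169,180): 11 bp
  [180,192): 12 bp
  [192,200): 8 bp
  [200,205): 5 bp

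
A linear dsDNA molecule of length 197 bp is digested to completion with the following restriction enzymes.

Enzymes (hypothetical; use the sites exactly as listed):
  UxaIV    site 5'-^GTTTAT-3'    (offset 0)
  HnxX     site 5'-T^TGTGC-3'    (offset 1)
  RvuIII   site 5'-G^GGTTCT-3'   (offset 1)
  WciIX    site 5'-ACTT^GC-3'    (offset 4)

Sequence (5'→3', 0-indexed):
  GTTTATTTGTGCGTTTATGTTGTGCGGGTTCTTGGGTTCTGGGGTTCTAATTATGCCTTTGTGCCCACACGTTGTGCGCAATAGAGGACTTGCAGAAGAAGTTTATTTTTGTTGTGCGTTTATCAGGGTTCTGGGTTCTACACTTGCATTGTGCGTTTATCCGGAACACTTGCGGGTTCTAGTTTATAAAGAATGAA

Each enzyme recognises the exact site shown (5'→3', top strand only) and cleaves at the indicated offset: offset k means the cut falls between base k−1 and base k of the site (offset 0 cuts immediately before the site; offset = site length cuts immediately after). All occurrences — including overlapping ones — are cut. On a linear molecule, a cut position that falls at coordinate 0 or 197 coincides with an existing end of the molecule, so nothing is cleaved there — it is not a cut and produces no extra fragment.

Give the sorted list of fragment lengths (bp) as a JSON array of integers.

Per-enzyme occurrences:
  UxaIV GTTTAT/0: at [0, 12, 100, 117, 154, 181] ⇒ [12, 100, 117, 154, 181] (position 0 is a terminus of the linear molecule — no cut)
  HnxX TTGTGC/1: at [6, 19, 58, 71, 111, 148] ⇒ [7, 20, 59, 72, 112, 149]
  RvuIII GGGTTCT/1: at [25, 33, 41, 125, 132, 173] ⇒ [26, 34, 42, 126, 133, 174]
  WciIX ACTTGC/4: at [87, 141, 167] ⇒ [91, 145, 171]

All cut coordinates (distinct, sorted): [7, 12, 20, 26, 34, 42, 59, 72, 91, 100, 112, 117, 126, 133, 145, 149, 154, 171, 174, 181]

Fragment lengths:
  [0,7): 7 bp
  [7,12): 5 bp
  [12,20): 8 bp
  [20,26): 6 bp
  [26,34): 8 bp
  [34,42): 8 bp
  [42,59): 17 bp
  [59,72): 13 bp
  [72,91): 19 bp
  [91,100): 9 bp
  [100,112): 12 bp
  [112,117): 5 bp
  [117,126): 9 bp
  [126,133): 7 bp
  [133,145): 12 bp
  [145,149): 4 bp
  [149,154): 5 bp
  [154,171): 17 bp
  [171,174): 3 bp
  [174,181): 7 bp
  [181,197): 16 bp

[3,4,5,5,5,6,7,7,7,8,8,8,9,9,12,12,13,16,17,17,19]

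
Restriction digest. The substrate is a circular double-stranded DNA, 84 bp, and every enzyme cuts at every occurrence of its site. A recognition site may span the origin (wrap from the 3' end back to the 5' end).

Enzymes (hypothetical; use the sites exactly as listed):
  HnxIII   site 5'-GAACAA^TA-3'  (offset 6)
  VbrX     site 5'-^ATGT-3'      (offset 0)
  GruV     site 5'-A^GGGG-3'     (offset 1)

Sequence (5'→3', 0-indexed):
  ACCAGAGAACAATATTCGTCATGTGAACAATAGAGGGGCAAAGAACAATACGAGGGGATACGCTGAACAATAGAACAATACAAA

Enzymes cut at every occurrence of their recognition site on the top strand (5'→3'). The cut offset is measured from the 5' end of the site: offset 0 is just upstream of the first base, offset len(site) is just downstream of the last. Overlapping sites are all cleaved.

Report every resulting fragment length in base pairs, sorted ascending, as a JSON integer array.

[4,5,8,8,10,14,17,18]

Scan for sites:
  HnxIII (GAACAATA, off=6): starts [6, 24, 42, 64, 72] → cuts [12, 30, 48, 70, 78]
  VbrX (ATGT, off=0): starts [20] → cuts [20]
  GruV (AGGGG, off=1): starts [33, 52] → cuts [34, 53]

All cut coordinates (distinct, sorted): [12, 20, 30, 34, 48, 53, 70, 78]

Fragments:
  12→20: 8 bp
  20→30: 10 bp
  30→34: 4 bp
  34→48: 14 bp
  48→53: 5 bp
  53→70: 17 bp
  70→78: 8 bp
  78→12 (wrap): 84-78+12 = 18 bp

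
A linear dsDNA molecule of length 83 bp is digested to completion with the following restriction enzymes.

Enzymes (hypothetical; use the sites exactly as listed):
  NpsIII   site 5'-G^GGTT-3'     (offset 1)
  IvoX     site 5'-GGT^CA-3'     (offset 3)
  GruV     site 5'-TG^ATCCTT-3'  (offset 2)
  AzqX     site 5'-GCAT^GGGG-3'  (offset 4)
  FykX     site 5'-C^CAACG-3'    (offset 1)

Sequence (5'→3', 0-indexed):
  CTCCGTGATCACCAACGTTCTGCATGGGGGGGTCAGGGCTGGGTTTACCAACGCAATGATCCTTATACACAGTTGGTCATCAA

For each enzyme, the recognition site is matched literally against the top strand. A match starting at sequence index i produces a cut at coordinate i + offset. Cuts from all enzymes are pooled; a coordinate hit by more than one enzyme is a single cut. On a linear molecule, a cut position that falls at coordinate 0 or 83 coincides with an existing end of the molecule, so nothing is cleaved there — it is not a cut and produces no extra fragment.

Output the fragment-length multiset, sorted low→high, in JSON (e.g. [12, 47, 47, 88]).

[6,7,8,8,10,12,13,19]

Per-enzyme occurrences:
  NpsIII GGGTT/1: at [40] ⇒ [41]
  IvoX GGTCA/3: at [30, 74] ⇒ [33, 77]
  GruV TGATCCTT/2: at [56] ⇒ [58]
  AzqX GCATGGGG/4: at [21] ⇒ [25]
  FykX CCAACG/1: at [11, 47] ⇒ [12, 48]

All cut coordinates (distinct, sorted): [12, 25, 33, 41, 48, 58, 77]

Fragments:
  [0,12): 12 bp
  [12,25): 13 bp
  [25,33): 8 bp
  [33,41): 8 bp
  [41,48): 7 bp
  [48,58): 10 bp
  [58,77): 19 bp
  [77,83): 6 bp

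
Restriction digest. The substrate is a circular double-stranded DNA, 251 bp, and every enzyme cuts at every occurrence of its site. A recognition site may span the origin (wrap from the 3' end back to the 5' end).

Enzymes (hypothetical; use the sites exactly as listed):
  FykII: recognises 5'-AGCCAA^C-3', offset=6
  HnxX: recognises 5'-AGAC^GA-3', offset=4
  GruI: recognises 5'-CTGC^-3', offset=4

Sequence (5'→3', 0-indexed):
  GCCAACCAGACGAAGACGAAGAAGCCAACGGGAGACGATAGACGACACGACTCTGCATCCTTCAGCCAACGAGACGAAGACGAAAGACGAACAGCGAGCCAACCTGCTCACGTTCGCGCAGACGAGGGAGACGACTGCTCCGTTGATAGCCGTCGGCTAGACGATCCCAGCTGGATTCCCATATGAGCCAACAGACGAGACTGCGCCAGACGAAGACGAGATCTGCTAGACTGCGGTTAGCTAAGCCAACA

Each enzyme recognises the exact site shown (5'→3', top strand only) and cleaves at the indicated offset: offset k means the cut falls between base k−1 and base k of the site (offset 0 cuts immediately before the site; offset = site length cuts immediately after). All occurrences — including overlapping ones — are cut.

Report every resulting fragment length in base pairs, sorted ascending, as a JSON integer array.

Per-enzyme occurrences:
  FykII AGCCAAC/6: at [22, 63, 96, 185, 243, 250] ⇒ [5, 28, 69, 102, 191, 249]
  HnxX AGACGA/4: at [7, 13, 32, 39, 71, 77, 84, 119, 128, 158, 192, 207, 213] ⇒ [11, 17, 36, 43, 75, 81, 88, 123, 132, 162, 196, 211, 217]
  GruI CTGC/4: at [52, 103, 134, 200, 222, 230] ⇒ [56, 107, 138, 204, 226, 234]

Pooled cuts: [5, 11, 17, 28, 36, 43, 56, 69, 75, 81, 88, 102, 107, 123, 132, 138, 162, 191, 196, 204, 211, 217, 226, 234, 249]

Fragments:
  5→11: 6 bp
  11→17: 6 bp
  17→28: 11 bp
  28→36: 8 bp
  36→43: 7 bp
  43→56: 13 bp
  56→69: 13 bp
  69→75: 6 bp
  75→81: 6 bp
  81→88: 7 bp
  88→102: 14 bp
  102→107: 5 bp
  107→123: 16 bp
  123→132: 9 bp
  132→138: 6 bp
  138→162: 24 bp
  162→191: 29 bp
  191→196: 5 bp
  196→204: 8 bp
  204→211: 7 bp
  211→217: 6 bp
  217→226: 9 bp
  226→234: 8 bp
  234→249: 15 bp
  249→5 (wrap): 251-249+5 = 7 bp

[5,5,6,6,6,6,6,6,7,7,7,7,8,8,8,9,9,11,13,13,14,15,16,24,29]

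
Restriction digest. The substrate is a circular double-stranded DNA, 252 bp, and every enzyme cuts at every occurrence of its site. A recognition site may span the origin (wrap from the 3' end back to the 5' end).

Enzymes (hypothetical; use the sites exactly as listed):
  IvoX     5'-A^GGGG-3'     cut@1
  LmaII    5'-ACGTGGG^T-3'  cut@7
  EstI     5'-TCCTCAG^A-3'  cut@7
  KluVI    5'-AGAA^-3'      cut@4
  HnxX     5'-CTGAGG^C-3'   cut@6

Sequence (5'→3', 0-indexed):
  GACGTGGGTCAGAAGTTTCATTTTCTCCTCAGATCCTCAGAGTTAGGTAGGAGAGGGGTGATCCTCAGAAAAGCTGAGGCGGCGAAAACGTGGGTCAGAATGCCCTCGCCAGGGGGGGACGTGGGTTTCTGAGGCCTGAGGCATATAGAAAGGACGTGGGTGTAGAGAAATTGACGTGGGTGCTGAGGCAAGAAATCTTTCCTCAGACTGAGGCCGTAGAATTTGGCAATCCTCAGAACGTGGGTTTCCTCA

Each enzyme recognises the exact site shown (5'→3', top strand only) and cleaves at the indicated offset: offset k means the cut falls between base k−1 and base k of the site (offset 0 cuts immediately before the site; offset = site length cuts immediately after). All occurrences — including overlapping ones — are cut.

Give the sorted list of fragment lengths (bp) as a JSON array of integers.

[2,2,6,6,6,6,7,7,7,8,8,8,9,9,9,9,9,10,11,11,12,14,14,14,15,15,18]

Scan for sites:
  IvoX AGGGG/1: at [53, 110] ⇒ [54, 111]
  LmaII ACGTGGGT/7: at [1, 87, 118, 153, 173, 237] ⇒ [8, 94, 125, 160, 180, 244]
  EstI TCCTCAGA/7: at [25, 33, 61, 199, 229, 246] ⇒ [1, 32, 40, 68, 206, 236]
  KluVI AGAA/4: at [10, 66, 96, 146, 165, 190, 217, 234] ⇒ [14, 70, 100, 150, 169, 194, 221, 238]
  HnxX CTGAGGC/6: at [73, 128, 135, 182, 207] ⇒ [79, 134, 141, 188, 213]

All cut coordinates (distinct, sorted): [1, 8, 14, 32, 40, 54, 68, 70, 79, 94, 100, 111, 125, 134, 141, 150, 160, 169, 180, 188, 194, 206, 213, 221, 236, 238, 244]

Fragment lengths:
  1→8: 7 bp
  8→14: 6 bp
  14→32: 18 bp
  32→40: 8 bp
  40→54: 14 bp
  54→68: 14 bp
  68→70: 2 bp
  70→79: 9 bp
  79→94: 15 bp
  94→100: 6 bp
  100→111: 11 bp
  111→125: 14 bp
  125→134: 9 bp
  134→141: 7 bp
  141→150: 9 bp
  150→160: 10 bp
  160→169: 9 bp
  169→180: 11 bp
  180→188: 8 bp
  188→194: 6 bp
  194→206: 12 bp
  206→213: 7 bp
  213→221: 8 bp
  221→236: 15 bp
  236→238: 2 bp
  238→244: 6 bp
  244→1 (wrap): 252-244+1 = 9 bp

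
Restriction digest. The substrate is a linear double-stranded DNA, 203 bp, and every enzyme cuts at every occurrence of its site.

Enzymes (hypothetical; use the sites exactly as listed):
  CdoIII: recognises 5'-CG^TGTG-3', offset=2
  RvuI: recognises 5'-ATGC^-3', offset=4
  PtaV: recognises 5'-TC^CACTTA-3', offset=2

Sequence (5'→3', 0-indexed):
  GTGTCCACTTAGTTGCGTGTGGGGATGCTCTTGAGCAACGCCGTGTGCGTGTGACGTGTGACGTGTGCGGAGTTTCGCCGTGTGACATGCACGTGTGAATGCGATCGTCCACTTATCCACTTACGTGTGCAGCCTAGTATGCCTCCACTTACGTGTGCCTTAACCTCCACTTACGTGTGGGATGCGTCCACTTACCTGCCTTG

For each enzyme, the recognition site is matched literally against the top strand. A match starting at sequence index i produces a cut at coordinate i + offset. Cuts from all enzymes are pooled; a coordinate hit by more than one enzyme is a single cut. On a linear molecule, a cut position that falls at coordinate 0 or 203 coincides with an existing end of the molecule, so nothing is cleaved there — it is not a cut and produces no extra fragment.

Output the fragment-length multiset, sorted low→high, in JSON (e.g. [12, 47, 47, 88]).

Site scan:
  CdoIII CGTGTG/2: at [15, 41, 47, 54, 61, 78, 91, 123, 151, 173] ⇒ [17, 43, 49, 56, 63, 80, 93, 125, 153, 175]
  RvuI ATGC/4: at [24, 86, 98, 138, 181] ⇒ [28, 90, 102, 142, 185]
  PtaV TCCACTTA/2: at [3, 107, 115, 143, 165, 186] ⇒ [5, 109, 117, 145, 167, 188]

Pooled cuts: [5, 17, 28, 43, 49, 56, 63, 80, 90, 93, 102, 109, 117, 125, 142, 145, 153, 167, 175, 185, 188]

Fragment lengths:
  [0,5): 5 bp
  [5,17): 12 bp
  [17,28): 11 bp
  [28,43): 15 bp
  [43,49): 6 bp
  [49,56): 7 bp
  [56,63): 7 bp
  [63,80): 17 bp
  [80,90): 10 bp
  [90,93): 3 bp
  [93,102): 9 bp
  [102,109): 7 bp
  [109,117): 8 bp
  [117,125): 8 bp
  [125,142): 17 bp
  [142,145): 3 bp
  [145,153): 8 bp
  [153,167): 14 bp
  [167,175): 8 bp
  [175,185): 10 bp
  [185,188): 3 bp
  [188,203): 15 bp

[3,3,3,5,6,7,7,7,8,8,8,8,9,10,10,11,12,14,15,15,17,17]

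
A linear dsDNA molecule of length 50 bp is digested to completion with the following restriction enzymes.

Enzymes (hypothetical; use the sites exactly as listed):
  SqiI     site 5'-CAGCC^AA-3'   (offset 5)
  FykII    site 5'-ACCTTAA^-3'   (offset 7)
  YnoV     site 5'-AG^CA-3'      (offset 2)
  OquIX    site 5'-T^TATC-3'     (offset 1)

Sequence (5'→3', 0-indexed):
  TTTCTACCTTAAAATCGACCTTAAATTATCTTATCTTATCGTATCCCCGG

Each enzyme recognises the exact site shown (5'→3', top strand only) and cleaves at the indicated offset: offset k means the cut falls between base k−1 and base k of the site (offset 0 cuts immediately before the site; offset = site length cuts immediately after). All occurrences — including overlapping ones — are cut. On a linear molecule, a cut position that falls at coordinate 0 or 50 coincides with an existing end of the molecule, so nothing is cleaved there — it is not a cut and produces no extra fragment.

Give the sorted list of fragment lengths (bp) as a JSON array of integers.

Scan for sites:
  SqiI (CAGCCAA, off=5): no sites
  FykII ACCTTAA/7: at [5, 17] ⇒ [12, 24]
  YnoV (AGCA, off=2): no sites
  OquIX TTATC/1: at [25, 30, 35] ⇒ [26, 31, 36]

All cut coordinates (distinct, sorted): [12, 24, 26, 31, 36]

Fragment lengths:
  [0,12): 12 bp
  [12,24): 12 bp
  [24,26): 2 bp
  [26,31): 5 bp
  [31,36): 5 bp
  [36,50): 14 bp

[2,5,5,12,12,14]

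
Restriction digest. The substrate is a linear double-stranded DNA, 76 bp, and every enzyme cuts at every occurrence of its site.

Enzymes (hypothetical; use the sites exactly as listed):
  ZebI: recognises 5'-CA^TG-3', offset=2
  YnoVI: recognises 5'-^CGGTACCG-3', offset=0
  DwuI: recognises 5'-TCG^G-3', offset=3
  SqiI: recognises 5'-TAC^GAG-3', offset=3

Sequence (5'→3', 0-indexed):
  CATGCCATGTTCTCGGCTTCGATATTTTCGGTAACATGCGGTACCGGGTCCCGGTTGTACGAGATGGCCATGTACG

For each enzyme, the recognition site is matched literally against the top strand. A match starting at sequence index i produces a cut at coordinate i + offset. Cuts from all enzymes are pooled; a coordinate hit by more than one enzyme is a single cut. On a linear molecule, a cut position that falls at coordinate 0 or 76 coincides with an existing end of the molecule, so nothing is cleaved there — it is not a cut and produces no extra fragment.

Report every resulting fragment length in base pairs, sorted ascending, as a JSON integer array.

Scan for sites:
  ZebI (CATG, off=2): starts [0, 5, 34, 68] → cuts [2, 7, 36, 70]
  YnoVI (CGGTACCG, off=0): starts [38] → cuts [38]
  DwuI (TCGG, off=3): starts [12, 27] → cuts [15, 30]
  SqiI (TACGAG, off=3): starts [57] → cuts [60]

All cut coordinates (distinct, sorted): [2, 7, 15, 30, 36, 38, 60, 70]

Fragments:
  [0,2): 2 bp
  [2,7): 5 bp
  [7,15): 8 bp
  [15,30): 15 bp
  [30,36): 6 bp
  [36,38): 2 bp
  [38,60): 22 bp
  [60,70): 10 bp
  [70,76): 6 bp

[2,2,5,6,6,8,10,15,22]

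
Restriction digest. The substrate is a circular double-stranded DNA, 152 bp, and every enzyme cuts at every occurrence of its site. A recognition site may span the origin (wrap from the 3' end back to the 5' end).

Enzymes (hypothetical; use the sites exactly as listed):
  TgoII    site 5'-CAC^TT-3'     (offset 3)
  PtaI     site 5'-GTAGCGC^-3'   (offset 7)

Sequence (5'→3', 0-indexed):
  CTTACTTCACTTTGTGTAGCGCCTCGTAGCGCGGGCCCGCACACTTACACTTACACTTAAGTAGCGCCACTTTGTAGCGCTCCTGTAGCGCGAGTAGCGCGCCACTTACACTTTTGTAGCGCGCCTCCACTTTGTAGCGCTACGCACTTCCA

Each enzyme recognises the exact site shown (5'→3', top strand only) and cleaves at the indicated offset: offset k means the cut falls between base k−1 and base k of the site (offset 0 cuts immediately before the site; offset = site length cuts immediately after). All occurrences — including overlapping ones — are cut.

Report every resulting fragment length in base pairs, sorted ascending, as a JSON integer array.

[3,5,6,6,6,6,7,8,9,9,10,10,10,11,11,11,12,12]

Site scan:
  TgoII (CACTT, off=3): starts [7, 41, 47, 53, 67, 102, 108, 127, 144, 150] → cuts [1, 10, 44, 50, 56, 70, 105, 111, 130, 147]
  PtaI (GTAGCGC, off=7): starts [15, 25, 60, 73, 84, 93, 115, 133] → cuts [22, 32, 67, 80, 91, 100, 122, 140]

Pooled cuts: [1, 10, 22, 32, 44, 50, 56, 67, 70, 80, 91, 100, 105, 111, 122, 130, 140, 147]

Fragments:
  1→10: 9 bp
  10→22: 12 bp
  22→32: 10 bp
  32→44: 12 bp
  44→50: 6 bp
  50→56: 6 bp
  56→67: 11 bp
  67→70: 3 bp
  70→80: 10 bp
  80→91: 11 bp
  91→100: 9 bp
  100→105: 5 bp
  105→111: 6 bp
  111→122: 11 bp
  122→130: 8 bp
  130→140: 10 bp
  140→147: 7 bp
  147→1 (wrap): 152-147+1 = 6 bp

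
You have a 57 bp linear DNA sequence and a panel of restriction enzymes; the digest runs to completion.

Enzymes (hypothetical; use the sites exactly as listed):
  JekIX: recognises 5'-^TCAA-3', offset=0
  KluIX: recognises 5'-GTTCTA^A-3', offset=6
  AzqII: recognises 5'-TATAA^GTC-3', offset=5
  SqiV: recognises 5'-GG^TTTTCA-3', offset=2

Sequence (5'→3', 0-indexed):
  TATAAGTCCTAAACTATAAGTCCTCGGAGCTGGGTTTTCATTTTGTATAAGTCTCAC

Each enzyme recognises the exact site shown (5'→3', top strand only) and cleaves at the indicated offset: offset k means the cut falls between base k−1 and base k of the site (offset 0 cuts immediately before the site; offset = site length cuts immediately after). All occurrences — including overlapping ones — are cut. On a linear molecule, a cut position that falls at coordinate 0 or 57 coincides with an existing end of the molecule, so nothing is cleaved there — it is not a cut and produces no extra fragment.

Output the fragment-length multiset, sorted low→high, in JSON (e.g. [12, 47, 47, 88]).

Site scan:
  JekIX (TCAA, off=0): no sites
  KluIX (GTTCTAA, off=6): no sites
  AzqII TATAAGTC/5: at [0, 14, 45] ⇒ [5, 19, 50]
  SqiV GGTTTTCA/2: at [32] ⇒ [34]

Pooled cuts: [5, 19, 34, 50]

Fragments:
  [0,5): 5 bp
  [5,19): 14 bp
  [19,34): 15 bp
  [34,50): 16 bp
  [50,57): 7 bp

[5,7,14,15,16]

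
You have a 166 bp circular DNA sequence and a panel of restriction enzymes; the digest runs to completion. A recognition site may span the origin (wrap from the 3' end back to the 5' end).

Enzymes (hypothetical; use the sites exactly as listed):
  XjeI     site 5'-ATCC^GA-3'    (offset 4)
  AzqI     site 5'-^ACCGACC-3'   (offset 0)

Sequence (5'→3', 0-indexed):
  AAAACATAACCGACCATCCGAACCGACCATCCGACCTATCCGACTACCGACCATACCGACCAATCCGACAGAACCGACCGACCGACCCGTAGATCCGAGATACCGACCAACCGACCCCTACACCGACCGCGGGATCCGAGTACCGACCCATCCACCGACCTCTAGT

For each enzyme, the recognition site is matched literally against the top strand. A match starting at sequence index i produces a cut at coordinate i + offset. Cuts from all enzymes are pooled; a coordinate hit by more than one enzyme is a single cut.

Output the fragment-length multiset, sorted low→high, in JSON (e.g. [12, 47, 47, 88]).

[2,4,4,4,4,5,6,8,9,9,11,11,12,12,12,16,16,21]

Per-enzyme occurrences:
  XjeI (ATCCGA, off=4): starts [15, 28, 37, 62, 92, 133] → cuts [19, 32, 41, 66, 96, 137]
  AzqI (ACCGACC, off=0): starts [8, 21, 45, 54, 72, 76, 80, 101, 109, 121, 141, 153] → cuts [8, 21, 45, 54, 72, 76, 80, 101, 109, 121, 141, 153]

All cut coordinates (distinct, sorted): [8, 19, 21, 32, 41, 45, 54, 66, 72, 76, 80, 96, 101, 109, 121, 137, 141, 153]

Fragment lengths:
  8→19: 11 bp
  19→21: 2 bp
  21→32: 11 bp
  32→41: 9 bp
  41→45: 4 bp
  45→54: 9 bp
  54→66: 12 bp
  66→72: 6 bp
  72→76: 4 bp
  76→80: 4 bp
  80→96: 16 bp
  96→101: 5 bp
  101→109: 8 bp
  109→121: 12 bp
  121→137: 16 bp
  137→141: 4 bp
  141→153: 12 bp
  153→8 (wrap): 166-153+8 = 21 bp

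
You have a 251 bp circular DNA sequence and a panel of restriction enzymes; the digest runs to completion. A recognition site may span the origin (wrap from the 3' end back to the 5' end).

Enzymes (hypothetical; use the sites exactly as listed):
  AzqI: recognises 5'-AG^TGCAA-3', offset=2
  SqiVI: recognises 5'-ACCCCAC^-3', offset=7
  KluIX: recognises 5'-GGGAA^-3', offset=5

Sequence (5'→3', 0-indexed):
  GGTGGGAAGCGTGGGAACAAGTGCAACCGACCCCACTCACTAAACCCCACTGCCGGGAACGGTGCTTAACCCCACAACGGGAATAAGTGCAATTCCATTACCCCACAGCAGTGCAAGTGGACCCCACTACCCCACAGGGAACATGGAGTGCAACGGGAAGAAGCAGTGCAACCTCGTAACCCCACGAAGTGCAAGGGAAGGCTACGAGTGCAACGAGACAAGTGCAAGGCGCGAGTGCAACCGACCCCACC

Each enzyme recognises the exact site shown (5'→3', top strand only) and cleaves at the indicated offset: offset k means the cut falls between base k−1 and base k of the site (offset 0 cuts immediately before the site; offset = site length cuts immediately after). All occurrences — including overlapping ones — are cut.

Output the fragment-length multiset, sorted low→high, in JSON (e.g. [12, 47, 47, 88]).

[4,4,4,5,6,7,7,8,8,9,9,9,9,10,11,13,14,14,15,15,16,16,19,19]

Scan for sites:
  AzqI AGTGCAA/2: at [19, 85, 109, 146, 164, 187, 206, 220, 233] ⇒ [21, 87, 111, 148, 166, 189, 208, 222, 235]
  SqiVI ACCCCAC/7: at [29, 43, 68, 99, 120, 128, 178, 243] ⇒ [36, 50, 75, 106, 127, 135, 185, 250]
  KluIX GGGAA/5: at [3, 12, 54, 78, 136, 154, 194] ⇒ [8, 17, 59, 83, 141, 159, 199]

Pooled cuts: [8, 17, 21, 36, 50, 59, 75, 83, 87, 106, 111, 127, 135, 141, 148, 159, 166, 185, 189, 199, 208, 222, 235, 250]

Fragment lengths:
  8→17: 9 bp
  17→21: 4 bp
  21→36: 15 bp
  36→50: 14 bp
  50→59: 9 bp
  59→75: 16 bp
  75→83: 8 bp
  83→87: 4 bp
  87→106: 19 bp
  106→111: 5 bp
  111→127: 16 bp
  127→135: 8 bp
  135→141: 6 bp
  141→148: 7 bp
  148→159: 11 bp
  159→166: 7 bp
  166→185: 19 bp
  185→189: 4 bp
  189→199: 10 bp
  199→208: 9 bp
  208→222: 14 bp
  222→235: 13 bp
  235→250: 15 bp
  250→8 (wrap): 251-250+8 = 9 bp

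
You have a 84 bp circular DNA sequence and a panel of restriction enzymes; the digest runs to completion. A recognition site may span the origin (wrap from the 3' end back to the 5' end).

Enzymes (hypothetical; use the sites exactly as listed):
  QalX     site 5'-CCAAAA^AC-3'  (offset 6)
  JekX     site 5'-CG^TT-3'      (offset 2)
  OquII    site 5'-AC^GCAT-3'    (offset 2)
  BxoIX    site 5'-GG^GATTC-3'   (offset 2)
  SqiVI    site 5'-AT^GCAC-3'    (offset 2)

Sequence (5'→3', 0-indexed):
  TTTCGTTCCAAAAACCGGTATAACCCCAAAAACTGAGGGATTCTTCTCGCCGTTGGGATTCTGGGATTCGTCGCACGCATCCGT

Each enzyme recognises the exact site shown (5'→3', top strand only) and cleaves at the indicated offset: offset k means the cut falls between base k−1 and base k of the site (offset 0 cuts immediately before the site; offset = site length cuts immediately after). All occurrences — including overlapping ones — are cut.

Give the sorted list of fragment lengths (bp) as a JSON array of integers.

Site scan:
  QalX CCAAAAAC/6: at [7, 25] ⇒ [13, 31]
  JekX CGTT/2: at [3, 50, 81] ⇒ [5, 52, 83]
  OquII ACGCAT/2: at [74] ⇒ [76]
  BxoIX GGGATTC/2: at [36, 54, 62] ⇒ [38, 56, 64]
  SqiVI (ATGCAC, off=2): no sites

All cut coordinates (distinct, sorted): [5, 13, 31, 38, 52, 56, 64, 76, 83]

Fragment lengths:
  5→13: 8 bp
  13→31: 18 bp
  31→38: 7 bp
  38→52: 14 bp
  52→56: 4 bp
  56→64: 8 bp
  64→76: 12 bp
  76→83: 7 bp
  83→5 (wrap): 84-83+5 = 6 bp

[4,6,7,7,8,8,12,14,18]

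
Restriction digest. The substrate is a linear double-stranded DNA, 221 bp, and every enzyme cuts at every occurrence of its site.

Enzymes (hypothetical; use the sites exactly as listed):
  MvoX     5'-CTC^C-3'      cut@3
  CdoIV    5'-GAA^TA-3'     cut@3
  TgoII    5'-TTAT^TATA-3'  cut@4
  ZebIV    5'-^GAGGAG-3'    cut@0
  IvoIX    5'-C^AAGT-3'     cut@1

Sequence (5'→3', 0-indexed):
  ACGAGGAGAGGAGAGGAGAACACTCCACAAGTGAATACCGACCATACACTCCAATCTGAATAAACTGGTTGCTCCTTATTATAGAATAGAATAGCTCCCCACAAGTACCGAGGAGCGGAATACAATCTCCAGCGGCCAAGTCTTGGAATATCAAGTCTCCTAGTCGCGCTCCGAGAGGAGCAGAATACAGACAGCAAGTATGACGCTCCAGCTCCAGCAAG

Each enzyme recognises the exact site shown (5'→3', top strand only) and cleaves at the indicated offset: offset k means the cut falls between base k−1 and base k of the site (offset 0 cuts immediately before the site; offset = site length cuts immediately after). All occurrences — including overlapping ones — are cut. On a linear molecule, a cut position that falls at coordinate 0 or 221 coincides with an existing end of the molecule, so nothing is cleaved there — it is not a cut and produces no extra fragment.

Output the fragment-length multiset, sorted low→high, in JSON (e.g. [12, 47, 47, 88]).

[2,3,3,4,5,5,5,5,5,6,6,7,7,7,7,7,8,9,9,10,11,11,11,12,13,13,14,16]

Site scan:
  MvoX CTCC/3: at [22, 48, 71, 94, 126, 156, 168, 205, 211] ⇒ [25, 51, 74, 97, 129, 159, 171, 208, 214]
  CdoIV GAATA/3: at [32, 57, 83, 88, 117, 145, 182] ⇒ [35, 60, 86, 91, 120, 148, 185]
  TgoII TTATTATA/4: at [75] ⇒ [79]
  ZebIV GAGGAG/0: at [2, 7, 12, 109, 174] ⇒ [2, 7, 12, 109, 174]
  IvoIX CAAGT/1: at [27, 101, 136, 151, 194] ⇒ [28, 102, 137, 152, 195]

Pooled cuts: [2, 7, 12, 25, 28, 35, 51, 60, 74, 79, 86, 91, 97, 102, 109, 120, 129, 137, 148, 152, 159, 171, 174, 185, 195, 208, 214]

Fragment lengths:
  [0,2): 2 bp
  [2,7): 5 bp
  [7,12): 5 bp
  [12,25): 13 bp
  [25,28): 3 bp
  [28,35): 7 bp
  [35,51): 16 bp
  [51,60): 9 bp
  [60,74): 14 bp
  [74,79): 5 bp
  [79,86): 7 bp
  [86,91): 5 bp
  [91,97): 6 bp
  [97,102): 5 bp
  [102,109): 7 bp
  [109,120): 11 bp
  [120,129): 9 bp
  [129,137): 8 bp
  [137,148): 11 bp
  [148,152): 4 bp
  [152,159): 7 bp
  [159,171): 12 bp
  [171,174): 3 bp
  [174,185): 11 bp
  [185,195): 10 bp
  [195,208): 13 bp
  [208,214): 6 bp
  [214,221): 7 bp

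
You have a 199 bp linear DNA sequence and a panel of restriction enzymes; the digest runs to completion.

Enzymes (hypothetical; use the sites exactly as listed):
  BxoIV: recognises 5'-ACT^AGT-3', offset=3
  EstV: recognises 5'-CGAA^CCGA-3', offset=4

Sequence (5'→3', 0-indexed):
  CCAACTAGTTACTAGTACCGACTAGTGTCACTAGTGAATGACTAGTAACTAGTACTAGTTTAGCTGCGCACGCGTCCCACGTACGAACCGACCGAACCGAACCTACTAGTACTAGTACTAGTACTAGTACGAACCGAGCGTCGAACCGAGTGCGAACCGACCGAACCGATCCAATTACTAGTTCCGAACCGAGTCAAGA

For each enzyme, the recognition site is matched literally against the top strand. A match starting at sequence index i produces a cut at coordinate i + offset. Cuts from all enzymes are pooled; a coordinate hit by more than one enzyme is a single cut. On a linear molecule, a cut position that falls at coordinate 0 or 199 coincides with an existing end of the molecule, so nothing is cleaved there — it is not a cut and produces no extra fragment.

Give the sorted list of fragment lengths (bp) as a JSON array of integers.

[6,6,6,6,6,7,7,8,9,9,9,9,10,11,11,11,11,12,14,31]

Site scan:
  BxoIV (ACTAGT, off=3): starts [3, 10, 20, 29, 40, 47, 53, 104, 110, 116, 122, 176] → cuts [6, 13, 23, 32, 43, 50, 56, 107, 113, 119, 125, 179]
  EstV (CGAACCGA, off=4): starts [83, 92, 129, 141, 152, 161, 184] → cuts [87, 96, 133, 145, 156, 165, 188]

Pooled cuts: [6, 13, 23, 32, 43, 50, 56, 87, 96, 107, 113, 119, 125, 133, 145, 156, 165, 179, 188]

Fragments:
  [0,6): 6 bp
  [6,13): 7 bp
  [13,23): 10 bp
  [23,32): 9 bp
  [32,43): 11 bp
  [43,50): 7 bp
  [50,56): 6 bp
  [56,87): 31 bp
  [87,96): 9 bp
  [96,107): 11 bp
  [107,113): 6 bp
  [113,119): 6 bp
  [119,125): 6 bp
  [125,133): 8 bp
  [133,145): 12 bp
  [145,156): 11 bp
  [156,165): 9 bp
  [165,179): 14 bp
  [179,188): 9 bp
  [188,199): 11 bp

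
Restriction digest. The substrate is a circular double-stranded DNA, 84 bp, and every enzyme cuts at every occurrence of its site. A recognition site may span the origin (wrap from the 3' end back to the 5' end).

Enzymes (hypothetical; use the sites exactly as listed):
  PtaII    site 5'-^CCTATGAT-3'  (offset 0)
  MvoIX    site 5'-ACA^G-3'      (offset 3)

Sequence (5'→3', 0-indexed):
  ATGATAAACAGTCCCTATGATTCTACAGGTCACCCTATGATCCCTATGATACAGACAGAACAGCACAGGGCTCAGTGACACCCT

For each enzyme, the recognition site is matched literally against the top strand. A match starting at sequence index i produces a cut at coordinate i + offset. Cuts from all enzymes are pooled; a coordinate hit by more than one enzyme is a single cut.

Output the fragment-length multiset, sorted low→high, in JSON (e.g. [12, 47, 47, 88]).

Scan for sites:
  PtaII (CCTATGAT, off=0): starts [13, 33, 42, 81] → cuts [13, 33, 42, 81]
  MvoIX (ACAG, off=3): starts [7, 24, 50, 54, 59, 64] → cuts [10, 27, 53, 57, 62, 67]

All cut coordinates (distinct, sorted): [10, 13, 27, 33, 42, 53, 57, 62, 67, 81]

Fragments:
  10→13: 3 bp
  13→27: 14 bp
  27→33: 6 bp
  33→42: 9 bp
  42→53: 11 bp
  53→57: 4 bp
  57→62: 5 bp
  62→67: 5 bp
  67→81: 14 bp
  81→10 (wrap): 84-81+10 = 13 bp

[3,4,5,5,6,9,11,13,14,14]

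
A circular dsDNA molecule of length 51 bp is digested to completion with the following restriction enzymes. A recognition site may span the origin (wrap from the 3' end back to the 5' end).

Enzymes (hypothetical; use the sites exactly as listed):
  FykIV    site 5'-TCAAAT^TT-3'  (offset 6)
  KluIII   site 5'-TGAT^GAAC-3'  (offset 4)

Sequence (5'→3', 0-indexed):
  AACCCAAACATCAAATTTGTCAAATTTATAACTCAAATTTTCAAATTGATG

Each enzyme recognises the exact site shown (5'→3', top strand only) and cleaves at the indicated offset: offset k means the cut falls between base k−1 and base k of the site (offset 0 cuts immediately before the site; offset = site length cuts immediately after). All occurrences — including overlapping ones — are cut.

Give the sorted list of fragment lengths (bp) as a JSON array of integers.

Site scan:
  FykIV (TCAAATTT, off=6): starts [10, 19, 32] → cuts [16, 25, 38]
  KluIII (TGATGAAC, off=4): starts [46] → cuts [50]

All cut coordinates (distinct, sorted): [16, 25, 38, 50]

Fragments:
  16→25: 9 bp
  25→38: 13 bp
  38→50: 12 bp
  50→16 (wrap): 51-50+16 = 17 bp

[9,12,13,17]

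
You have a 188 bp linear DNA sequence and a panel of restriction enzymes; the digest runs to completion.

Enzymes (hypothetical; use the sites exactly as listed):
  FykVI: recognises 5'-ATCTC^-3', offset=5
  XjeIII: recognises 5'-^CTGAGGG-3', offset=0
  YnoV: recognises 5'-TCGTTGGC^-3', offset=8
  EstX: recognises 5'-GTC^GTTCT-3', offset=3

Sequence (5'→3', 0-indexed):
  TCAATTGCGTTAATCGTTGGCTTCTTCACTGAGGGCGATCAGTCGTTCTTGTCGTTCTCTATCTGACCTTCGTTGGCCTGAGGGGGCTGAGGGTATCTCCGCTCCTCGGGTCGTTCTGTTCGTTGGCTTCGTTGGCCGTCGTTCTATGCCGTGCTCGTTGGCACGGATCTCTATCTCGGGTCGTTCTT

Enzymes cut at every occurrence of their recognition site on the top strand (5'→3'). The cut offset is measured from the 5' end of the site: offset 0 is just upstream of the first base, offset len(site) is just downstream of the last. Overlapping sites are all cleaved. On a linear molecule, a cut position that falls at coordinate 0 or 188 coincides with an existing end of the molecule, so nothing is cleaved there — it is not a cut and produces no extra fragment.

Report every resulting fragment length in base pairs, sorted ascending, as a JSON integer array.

Per-enzyme occurrences:
  FykVI ATCTC/5: at [94, 166, 172] ⇒ [99, 171, 177]
  XjeIII CTGAGGG/0: at [28, 77, 86] ⇒ [28, 77, 86]
  YnoV TCGTTGGC/8: at [13, 69, 119, 128, 154] ⇒ [21, 77, 127, 136, 162]
  EstX GTCGTTCT/3: at [41, 50, 109, 137, 179] ⇒ [44, 53, 112, 140, 182]

Pooled cuts: [21, 28, 44, 53, 77, 86, 99, 112, 127, 136, 140, 162, 171, 177, 182]

Fragment lengths:
  [0,21): 21 bp
  [21,28): 7 bp
  [28,44): 16 bp
  [44,53): 9 bp
  [53,77): 24 bp
  [77,86): 9 bp
  [86,99): 13 bp
  [99,112): 13 bp
  [112,127): 15 bp
  [127,136): 9 bp
  [136,140): 4 bp
  [140,162): 22 bp
  [162,171): 9 bp
  [171,177): 6 bp
  [177,182): 5 bp
  [182,188): 6 bp

[4,5,6,6,7,9,9,9,9,13,13,15,16,21,22,24]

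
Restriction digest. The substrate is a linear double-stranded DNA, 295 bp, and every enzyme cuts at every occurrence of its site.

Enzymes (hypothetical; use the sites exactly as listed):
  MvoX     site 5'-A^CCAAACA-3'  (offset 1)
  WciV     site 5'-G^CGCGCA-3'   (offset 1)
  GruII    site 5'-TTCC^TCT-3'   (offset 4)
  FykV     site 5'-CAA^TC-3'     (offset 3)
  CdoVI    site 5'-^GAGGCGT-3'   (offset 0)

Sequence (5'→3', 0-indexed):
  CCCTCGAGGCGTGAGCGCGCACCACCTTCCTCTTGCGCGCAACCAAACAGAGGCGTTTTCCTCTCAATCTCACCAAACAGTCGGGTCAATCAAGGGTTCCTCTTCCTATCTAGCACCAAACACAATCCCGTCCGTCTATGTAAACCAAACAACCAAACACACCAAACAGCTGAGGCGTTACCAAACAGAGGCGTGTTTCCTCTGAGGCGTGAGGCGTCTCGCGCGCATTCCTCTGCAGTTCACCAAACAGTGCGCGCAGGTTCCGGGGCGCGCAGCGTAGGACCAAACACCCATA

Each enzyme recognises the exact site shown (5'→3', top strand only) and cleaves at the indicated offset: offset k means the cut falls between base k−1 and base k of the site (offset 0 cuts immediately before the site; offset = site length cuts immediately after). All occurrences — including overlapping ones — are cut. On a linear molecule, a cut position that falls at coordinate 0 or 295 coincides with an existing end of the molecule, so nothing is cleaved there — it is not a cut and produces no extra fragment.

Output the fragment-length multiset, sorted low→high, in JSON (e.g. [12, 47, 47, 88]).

Scan for sites:
  MvoX ACCAAACA/1: at [41, 71, 114, 143, 151, 160, 179, 241, 281] ⇒ [42, 72, 115, 144, 152, 161, 180, 242, 282]
  WciV GCGCGCA/1: at [14, 34, 220, 251, 267] ⇒ [15, 35, 221, 252, 268]
  GruII TTCCTCT/4: at [26, 57, 96, 196, 227] ⇒ [30, 61, 100, 200, 231]
  FykV CAATC/3: at [64, 86, 122] ⇒ [67, 89, 125]
  CdoVI GAGGCGT/0: at [5, 49, 171, 187, 203, 210] ⇒ [5, 49, 171, 187, 203, 210]

All cut coordinates (distinct, sorted): [5, 15, 30, 35, 42, 49, 61, 67, 72, 89, 100, 115, 125, 144, 152, 161, 171, 180, 187, 200, 203, 210, 221, 231, 242, 252, 268, 282]

Fragment lengths:
  [0,5): 5 bp
  [5,15): 10 bp
  [15,30): 15 bp
  [30,35): 5 bp
  [35,42): 7 bp
  [42,49): 7 bp
  [49,61): 12 bp
  [61,67): 6 bp
  [67,72): 5 bp
  [72,89): 17 bp
  [89,100): 11 bp
  [100,115): 15 bp
  [115,125): 10 bp
  [125,144): 19 bp
  [144,152): 8 bp
  [152,161): 9 bp
  [161,171): 10 bp
  [171,180): 9 bp
  [180,187): 7 bp
  [187,200): 13 bp
  [200,203): 3 bp
  [203,210): 7 bp
  [210,221): 11 bp
  [221,231): 10 bp
  [231,242): 11 bp
  [242,252): 10 bp
  [252,268): 16 bp
  [268,282): 14 bp
  [282,295): 13 bp

[3,5,5,5,6,7,7,7,7,8,9,9,10,10,10,10,10,11,11,11,12,13,13,14,15,15,16,17,19]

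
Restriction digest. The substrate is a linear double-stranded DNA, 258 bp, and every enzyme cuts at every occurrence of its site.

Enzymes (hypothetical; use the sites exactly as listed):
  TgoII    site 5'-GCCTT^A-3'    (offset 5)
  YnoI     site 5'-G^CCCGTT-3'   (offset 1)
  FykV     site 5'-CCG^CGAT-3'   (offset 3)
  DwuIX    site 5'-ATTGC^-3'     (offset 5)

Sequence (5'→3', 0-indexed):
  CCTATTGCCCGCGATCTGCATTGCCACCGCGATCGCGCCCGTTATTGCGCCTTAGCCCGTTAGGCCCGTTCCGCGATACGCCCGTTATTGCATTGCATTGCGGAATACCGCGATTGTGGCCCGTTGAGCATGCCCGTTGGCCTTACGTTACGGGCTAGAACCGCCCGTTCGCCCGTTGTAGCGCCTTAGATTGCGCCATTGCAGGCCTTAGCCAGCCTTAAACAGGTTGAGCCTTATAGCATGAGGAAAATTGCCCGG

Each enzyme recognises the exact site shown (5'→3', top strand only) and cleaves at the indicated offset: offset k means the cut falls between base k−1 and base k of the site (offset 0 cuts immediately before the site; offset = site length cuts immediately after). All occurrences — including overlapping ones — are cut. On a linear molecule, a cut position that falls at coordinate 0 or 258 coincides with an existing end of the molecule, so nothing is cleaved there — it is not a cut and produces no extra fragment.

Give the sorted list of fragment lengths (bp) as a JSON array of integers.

Site scan:
  TgoII (GCCTTA, off=5): starts [48, 139, 182, 204, 214, 230] → cuts [53, 144, 187, 209, 219, 235]
  YnoI (GCCCGTT, off=1): starts [36, 54, 63, 79, 118, 131, 162, 170] → cuts [37, 55, 64, 80, 119, 132, 163, 171]
  FykV (CCGCGAT, off=3): starts [8, 26, 70, 107] → cuts [11, 29, 73, 110]
  DwuIX (ATTGC, off=5): starts [3, 19, 43, 86, 91, 96, 189, 197, 249] → cuts [8, 24, 48, 91, 96, 101, 194, 202, 254]

Pooled cuts: [8, 11, 24, 29, 37, 48, 53, 55, 64, 73, 80, 91, 96, 101, 110, 119, 132, 144, 163, 171, 187, 194, 202, 209, 219, 235, 254]

Fragment lengths:
  [0,8): 8 bp
  [8,11): 3 bp
  [11,24): 13 bp
  [24,29): 5 bp
  [29,37): 8 bp
  [37,48): 11 bp
  [48,53): 5 bp
  [53,55): 2 bp
  [55,64): 9 bp
  [64,73): 9 bp
  [73,80): 7 bp
  [80,91): 11 bp
  [91,96): 5 bp
  [96,101): 5 bp
  [101,110): 9 bp
  [110,119): 9 bp
  [119,132): 13 bp
  [132,144): 12 bp
  [144,163): 19 bp
  [163,171): 8 bp
  [171,187): 16 bp
  [187,194): 7 bp
  [194,202): 8 bp
  [202,209): 7 bp
  [209,219): 10 bp
  [219,235): 16 bp
  [235,254): 19 bp
  [254,258): 4 bp

[2,3,4,5,5,5,5,7,7,7,8,8,8,8,9,9,9,9,10,11,11,12,13,13,16,16,19,19]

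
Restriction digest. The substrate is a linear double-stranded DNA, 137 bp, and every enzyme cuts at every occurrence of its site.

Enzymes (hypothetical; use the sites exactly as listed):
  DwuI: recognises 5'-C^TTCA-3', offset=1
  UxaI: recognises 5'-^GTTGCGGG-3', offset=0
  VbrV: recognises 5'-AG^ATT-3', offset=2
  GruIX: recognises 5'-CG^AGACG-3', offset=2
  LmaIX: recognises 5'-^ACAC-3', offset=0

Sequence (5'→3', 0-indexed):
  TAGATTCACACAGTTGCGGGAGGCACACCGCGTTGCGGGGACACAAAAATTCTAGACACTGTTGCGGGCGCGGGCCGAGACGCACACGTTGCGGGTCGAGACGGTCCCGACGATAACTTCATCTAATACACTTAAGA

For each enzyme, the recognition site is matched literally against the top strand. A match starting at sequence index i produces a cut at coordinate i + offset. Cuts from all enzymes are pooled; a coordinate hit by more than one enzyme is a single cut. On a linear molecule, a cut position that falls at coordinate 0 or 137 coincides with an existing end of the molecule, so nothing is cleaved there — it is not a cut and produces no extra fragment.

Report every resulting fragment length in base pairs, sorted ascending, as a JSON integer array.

[3,4,4,5,5,6,7,9,10,10,11,12,15,17,19]

Scan for sites:
  DwuI CTTCA/1: at [116] ⇒ [117]
  UxaI GTTGCGGG/0: at [12, 31, 60, 87] ⇒ [12, 31, 60, 87]
  VbrV AGATT/2: at [1] ⇒ [3]
  GruIX CGAGACG/2: at [75, 96] ⇒ [77, 98]
  LmaIX ACAC/0: at [7, 24, 40, 55, 83, 127] ⇒ [7, 24, 40, 55, 83, 127]

Pooled cuts: [3, 7, 12, 24, 31, 40, 55, 60, 77, 83, 87, 98, 117, 127]

Fragments:
  [0,3): 3 bp
  [3,7): 4 bp
  [7,12): 5 bp
  [12,24): 12 bp
  [24,31): 7 bp
  [31,40): 9 bp
  [40,55): 15 bp
  [55,60): 5 bp
  [60,77): 17 bp
  [77,83): 6 bp
  [83,87): 4 bp
  [87,98): 11 bp
  [98,117): 19 bp
  [117,127): 10 bp
  [127,137): 10 bp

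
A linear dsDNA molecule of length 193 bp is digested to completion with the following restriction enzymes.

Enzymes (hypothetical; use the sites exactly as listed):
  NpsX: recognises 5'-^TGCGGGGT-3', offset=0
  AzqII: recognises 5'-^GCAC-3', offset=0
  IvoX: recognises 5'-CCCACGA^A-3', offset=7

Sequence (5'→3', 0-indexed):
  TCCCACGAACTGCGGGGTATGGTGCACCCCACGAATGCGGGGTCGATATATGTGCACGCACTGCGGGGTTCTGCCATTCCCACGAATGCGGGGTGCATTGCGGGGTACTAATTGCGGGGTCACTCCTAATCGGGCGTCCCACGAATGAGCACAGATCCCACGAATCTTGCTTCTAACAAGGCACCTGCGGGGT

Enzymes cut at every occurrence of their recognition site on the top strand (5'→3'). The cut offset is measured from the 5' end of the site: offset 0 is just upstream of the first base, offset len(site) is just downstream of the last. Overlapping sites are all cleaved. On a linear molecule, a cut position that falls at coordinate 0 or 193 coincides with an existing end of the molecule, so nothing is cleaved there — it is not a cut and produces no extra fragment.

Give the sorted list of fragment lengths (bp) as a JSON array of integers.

Per-enzyme occurrences:
  NpsX (TGCGGGGT, off=0): starts [10, 35, 61, 86, 98, 112, 185] → cuts [10, 35, 61, 86, 98, 112, 185]
  AzqII (GCAC, off=0): starts [23, 53, 57, 148, 180] → cuts [23, 53, 57, 148, 180]
  IvoX (CCCACGAA, off=7): starts [1, 27, 78, 137, 156] → cuts [8, 34, 85, 144, 163]

Pooled cuts: [8, 10, 23, 34, 35, 53, 57, 61, 85, 86, 98, 112, 144, 148, 163, 180, 185]

Fragment lengths:
  [0,8): 8 bp
  [8,10): 2 bp
  [10,23): 13 bp
  [23,34): 11 bp
  [34,35): 1 bp
  [35,53): 18 bp
  [53,57): 4 bp
  [57,61): 4 bp
  [61,85): 24 bp
  [85,86): 1 bp
  [86,98): 12 bp
  [98,112): 14 bp
  [112,144): 32 bp
  [144,148): 4 bp
  [148,163): 15 bp
  [163,180): 17 bp
  [180,185): 5 bp
  [185,193): 8 bp

[1,1,2,4,4,4,5,8,8,11,12,13,14,15,17,18,24,32]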